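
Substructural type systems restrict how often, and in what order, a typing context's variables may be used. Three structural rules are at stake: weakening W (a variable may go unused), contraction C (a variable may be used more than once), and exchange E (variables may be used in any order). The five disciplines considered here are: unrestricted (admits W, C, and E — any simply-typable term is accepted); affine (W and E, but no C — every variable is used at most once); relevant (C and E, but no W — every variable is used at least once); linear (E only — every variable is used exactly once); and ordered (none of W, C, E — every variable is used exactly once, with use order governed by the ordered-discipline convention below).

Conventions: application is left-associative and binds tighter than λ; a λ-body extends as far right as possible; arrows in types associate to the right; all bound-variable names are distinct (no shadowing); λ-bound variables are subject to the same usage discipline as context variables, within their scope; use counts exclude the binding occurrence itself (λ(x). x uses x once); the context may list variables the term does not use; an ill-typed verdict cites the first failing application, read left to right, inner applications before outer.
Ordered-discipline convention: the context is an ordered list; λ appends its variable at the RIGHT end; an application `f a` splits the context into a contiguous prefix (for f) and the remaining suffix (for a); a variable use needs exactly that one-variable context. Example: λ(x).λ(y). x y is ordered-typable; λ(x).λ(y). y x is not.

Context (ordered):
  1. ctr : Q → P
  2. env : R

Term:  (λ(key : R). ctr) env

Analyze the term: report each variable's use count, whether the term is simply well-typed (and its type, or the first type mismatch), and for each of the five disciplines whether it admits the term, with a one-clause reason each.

use counts: ctr ×1; env ×1; key (λ-bound) ×0
left-to-right use order: ctr, env
typing: well-typed — term : Q → P
ordered: ✗, unused: key — weakening required
linear: ✗, unused: key — weakening required
affine: ✓, at most one use each (ctr, env, key)
relevant: ✗, unused: key — weakening required
unrestricted: ✓, typability at Q → P is all that's needed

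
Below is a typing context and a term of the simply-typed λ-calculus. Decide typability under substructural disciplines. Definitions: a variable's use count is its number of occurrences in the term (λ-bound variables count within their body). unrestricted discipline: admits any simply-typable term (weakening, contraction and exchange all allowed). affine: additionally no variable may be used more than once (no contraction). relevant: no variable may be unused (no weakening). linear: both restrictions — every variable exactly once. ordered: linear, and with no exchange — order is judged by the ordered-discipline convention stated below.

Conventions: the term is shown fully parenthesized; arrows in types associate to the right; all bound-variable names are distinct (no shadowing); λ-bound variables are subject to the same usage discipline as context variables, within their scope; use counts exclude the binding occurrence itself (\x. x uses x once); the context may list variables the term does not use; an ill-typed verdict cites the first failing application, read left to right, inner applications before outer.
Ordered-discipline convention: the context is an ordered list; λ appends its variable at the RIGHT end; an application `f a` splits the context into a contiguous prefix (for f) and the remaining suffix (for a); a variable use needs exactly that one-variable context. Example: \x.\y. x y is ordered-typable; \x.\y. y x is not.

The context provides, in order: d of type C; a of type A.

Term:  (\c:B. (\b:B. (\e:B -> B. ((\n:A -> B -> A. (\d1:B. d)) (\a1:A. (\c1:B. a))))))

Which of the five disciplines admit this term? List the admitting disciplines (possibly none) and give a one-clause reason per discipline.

admitted by: affine, unrestricted
counts: d ×1, a ×1, c (λ-bound) ×0, b (λ-bound) ×0, e (λ-bound) ×0, n (λ-bound) ×0, d1 (λ-bound) ×0, a1 (λ-bound) ×0, c1 (λ-bound) ×0
order of uses: d, a
typing: well-typed at B -> B -> (B -> B) -> B -> C
ordered: ✗, c, b, e, n, d1, a1, c1 left unused
linear: ✗, c, b, e, n, d1, a1, c1 left unused
affine: ✓, d, a, c, b, e, n, d1, a1, c1: no repeats, contraction unneeded
relevant: ✗, c, b, e, n, d1, a1, c1 left unused
unrestricted: ✓, well-typed at B -> B -> (B -> B) -> B -> C; no restrictions here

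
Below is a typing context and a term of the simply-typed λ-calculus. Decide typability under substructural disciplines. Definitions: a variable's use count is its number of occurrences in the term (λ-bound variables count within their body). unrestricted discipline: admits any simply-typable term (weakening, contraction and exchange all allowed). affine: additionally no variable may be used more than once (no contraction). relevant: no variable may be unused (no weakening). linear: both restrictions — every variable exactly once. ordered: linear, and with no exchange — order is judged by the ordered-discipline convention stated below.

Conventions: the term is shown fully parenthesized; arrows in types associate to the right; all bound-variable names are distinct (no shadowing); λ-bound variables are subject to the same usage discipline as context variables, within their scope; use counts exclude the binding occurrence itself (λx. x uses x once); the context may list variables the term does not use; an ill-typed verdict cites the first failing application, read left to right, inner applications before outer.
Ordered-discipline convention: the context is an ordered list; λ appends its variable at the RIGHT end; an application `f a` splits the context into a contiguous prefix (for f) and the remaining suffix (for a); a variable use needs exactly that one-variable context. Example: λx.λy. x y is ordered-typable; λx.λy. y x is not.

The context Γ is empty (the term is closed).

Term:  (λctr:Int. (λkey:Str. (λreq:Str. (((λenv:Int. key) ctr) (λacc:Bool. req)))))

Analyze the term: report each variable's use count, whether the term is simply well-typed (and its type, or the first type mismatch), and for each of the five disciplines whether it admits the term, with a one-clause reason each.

variable uses: ctr (bound): 1, key (bound): 1, req (bound): 1, env (bound): 0, acc (bound): 0
use order (left to right): key, ctr, req
typing: ill-typed: non-function type Str applied to an argument
ordered: ✗, the type mismatch rejects it
linear: ✗, not simply typable
affine: ✗, fails simple typing
relevant: ✗, a type mismatch blocks all five
unrestricted: ✗, the type mismatch rejects it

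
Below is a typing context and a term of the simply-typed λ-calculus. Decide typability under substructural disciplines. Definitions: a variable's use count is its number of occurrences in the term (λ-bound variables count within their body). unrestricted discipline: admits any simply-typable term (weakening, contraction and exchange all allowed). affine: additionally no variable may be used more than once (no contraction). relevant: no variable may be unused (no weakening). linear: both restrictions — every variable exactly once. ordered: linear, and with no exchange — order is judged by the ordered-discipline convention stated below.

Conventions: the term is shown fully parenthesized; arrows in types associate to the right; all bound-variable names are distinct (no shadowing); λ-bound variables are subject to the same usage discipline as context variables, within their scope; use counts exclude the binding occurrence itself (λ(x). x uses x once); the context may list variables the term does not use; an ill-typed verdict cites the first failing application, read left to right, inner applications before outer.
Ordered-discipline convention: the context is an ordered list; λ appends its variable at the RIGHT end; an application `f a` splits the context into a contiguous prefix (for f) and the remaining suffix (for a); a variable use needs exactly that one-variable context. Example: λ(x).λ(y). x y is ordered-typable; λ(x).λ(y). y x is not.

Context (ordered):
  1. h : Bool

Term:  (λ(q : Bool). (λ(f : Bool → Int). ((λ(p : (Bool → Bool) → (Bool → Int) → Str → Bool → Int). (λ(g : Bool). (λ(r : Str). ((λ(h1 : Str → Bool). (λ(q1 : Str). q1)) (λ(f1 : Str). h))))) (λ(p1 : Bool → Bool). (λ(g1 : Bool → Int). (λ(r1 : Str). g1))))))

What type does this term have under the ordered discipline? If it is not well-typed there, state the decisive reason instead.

not well-typed under ordered — q, f, p, g, r, h1, f1, p1, r1 left unused
counts: h: 1×, q (λ-bound): 0×, f (λ-bound): 0×, p (λ-bound): 0×, g (λ-bound): 0×, r (λ-bound): 0×, h1 (λ-bound): 0×, q1 (λ-bound): 1×, f1 (λ-bound): 0×, p1 (λ-bound): 0×, g1 (λ-bound): 1×, r1 (λ-bound): 0×
order of uses: q1, h, g1
typing: the term checks, with type Bool → (Bool → Int) → Bool → Str → Str → Str
across the five disciplines: ordered ✗; linear ✗; affine ✓; relevant ✗; unrestricted ✓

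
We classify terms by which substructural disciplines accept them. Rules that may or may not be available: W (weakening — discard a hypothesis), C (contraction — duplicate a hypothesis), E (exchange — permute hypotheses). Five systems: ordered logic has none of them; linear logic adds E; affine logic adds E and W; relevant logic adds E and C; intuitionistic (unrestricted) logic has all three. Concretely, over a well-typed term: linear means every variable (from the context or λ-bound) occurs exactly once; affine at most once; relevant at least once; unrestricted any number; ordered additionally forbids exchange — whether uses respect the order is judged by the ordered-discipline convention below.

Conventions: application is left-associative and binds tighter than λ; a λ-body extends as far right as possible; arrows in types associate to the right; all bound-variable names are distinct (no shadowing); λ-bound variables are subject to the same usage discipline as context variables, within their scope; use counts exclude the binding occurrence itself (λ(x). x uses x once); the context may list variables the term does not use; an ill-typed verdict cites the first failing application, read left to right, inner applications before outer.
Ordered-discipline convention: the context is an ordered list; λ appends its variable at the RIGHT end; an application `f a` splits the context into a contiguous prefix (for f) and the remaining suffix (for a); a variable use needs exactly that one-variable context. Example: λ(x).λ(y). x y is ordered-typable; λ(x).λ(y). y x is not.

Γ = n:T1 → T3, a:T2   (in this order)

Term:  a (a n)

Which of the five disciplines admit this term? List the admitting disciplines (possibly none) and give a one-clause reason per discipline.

accepted by: none
variable uses: n: 1×, a: 2×
uses in reading order: a, a, n
typing: ill-typed: applying a non-function (T2)
ordered: ✗ — not simply typable
linear: ✗ — fails simple typing
affine: ✗ — a type mismatch blocks all five
relevant: ✗ — the type mismatch rejects it
unrestricted: ✗ — not simply typable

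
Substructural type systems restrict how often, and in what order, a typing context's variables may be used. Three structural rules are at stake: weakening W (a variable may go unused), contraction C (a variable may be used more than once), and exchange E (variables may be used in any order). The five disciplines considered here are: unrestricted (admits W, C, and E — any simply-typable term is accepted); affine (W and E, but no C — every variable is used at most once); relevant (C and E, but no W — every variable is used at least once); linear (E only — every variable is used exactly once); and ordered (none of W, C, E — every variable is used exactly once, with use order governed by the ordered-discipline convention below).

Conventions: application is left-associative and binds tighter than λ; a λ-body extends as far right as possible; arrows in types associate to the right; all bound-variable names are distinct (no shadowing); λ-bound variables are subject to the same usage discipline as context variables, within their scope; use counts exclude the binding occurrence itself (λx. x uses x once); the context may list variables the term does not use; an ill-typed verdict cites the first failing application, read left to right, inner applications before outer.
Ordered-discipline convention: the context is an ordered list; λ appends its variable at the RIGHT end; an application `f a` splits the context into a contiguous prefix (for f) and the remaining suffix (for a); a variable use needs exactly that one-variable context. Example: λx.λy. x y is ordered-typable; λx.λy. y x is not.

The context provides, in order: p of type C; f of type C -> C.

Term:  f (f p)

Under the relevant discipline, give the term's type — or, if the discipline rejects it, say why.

term : C
use counts: p=1, f=2
uses in reading order: f, f, p
typing: well-typed — term : C
across the five disciplines: ordered ✗, linear ✗, affine ✗, relevant ✓, unrestricted ✓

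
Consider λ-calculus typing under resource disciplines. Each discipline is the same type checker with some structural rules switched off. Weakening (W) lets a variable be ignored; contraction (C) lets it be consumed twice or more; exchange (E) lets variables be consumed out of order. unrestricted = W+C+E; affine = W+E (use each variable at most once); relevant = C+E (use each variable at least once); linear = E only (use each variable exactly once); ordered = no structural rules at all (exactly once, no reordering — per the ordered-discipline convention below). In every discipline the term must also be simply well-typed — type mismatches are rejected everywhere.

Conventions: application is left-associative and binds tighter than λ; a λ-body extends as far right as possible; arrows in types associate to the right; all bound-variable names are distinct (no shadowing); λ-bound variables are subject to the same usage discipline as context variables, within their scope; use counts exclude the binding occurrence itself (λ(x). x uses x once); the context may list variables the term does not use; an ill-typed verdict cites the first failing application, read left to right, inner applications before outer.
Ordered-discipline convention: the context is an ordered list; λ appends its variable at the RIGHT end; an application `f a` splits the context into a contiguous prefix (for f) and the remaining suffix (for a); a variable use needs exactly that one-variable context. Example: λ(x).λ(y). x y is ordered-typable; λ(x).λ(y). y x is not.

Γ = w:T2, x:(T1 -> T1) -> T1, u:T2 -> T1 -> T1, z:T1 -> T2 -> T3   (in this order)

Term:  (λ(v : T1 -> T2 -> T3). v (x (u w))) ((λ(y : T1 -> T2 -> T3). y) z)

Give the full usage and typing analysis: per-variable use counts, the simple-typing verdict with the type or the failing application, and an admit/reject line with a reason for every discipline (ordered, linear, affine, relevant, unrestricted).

counts: w: 1×; x: 1×; u: 1×; z: 1×; v (λ-bound): 1×; y (λ-bound): 1×
left-to-right use order: v, x, u, w, y, z
typing: ✓ — T2 -> T3
ordered: ✗ — no contiguous prefix/suffix split fits v, x, u, w, y, z
linear: ✓ — single use per variable (w, x, u, z, v, y)
affine: ✓ — w, x, u, z, v, y: no repeats, contraction unneeded
relevant: ✓ — every one of w, x, u, z, v, y appears
unrestricted: ✓ — well-typed at T2 -> T3; no restrictions here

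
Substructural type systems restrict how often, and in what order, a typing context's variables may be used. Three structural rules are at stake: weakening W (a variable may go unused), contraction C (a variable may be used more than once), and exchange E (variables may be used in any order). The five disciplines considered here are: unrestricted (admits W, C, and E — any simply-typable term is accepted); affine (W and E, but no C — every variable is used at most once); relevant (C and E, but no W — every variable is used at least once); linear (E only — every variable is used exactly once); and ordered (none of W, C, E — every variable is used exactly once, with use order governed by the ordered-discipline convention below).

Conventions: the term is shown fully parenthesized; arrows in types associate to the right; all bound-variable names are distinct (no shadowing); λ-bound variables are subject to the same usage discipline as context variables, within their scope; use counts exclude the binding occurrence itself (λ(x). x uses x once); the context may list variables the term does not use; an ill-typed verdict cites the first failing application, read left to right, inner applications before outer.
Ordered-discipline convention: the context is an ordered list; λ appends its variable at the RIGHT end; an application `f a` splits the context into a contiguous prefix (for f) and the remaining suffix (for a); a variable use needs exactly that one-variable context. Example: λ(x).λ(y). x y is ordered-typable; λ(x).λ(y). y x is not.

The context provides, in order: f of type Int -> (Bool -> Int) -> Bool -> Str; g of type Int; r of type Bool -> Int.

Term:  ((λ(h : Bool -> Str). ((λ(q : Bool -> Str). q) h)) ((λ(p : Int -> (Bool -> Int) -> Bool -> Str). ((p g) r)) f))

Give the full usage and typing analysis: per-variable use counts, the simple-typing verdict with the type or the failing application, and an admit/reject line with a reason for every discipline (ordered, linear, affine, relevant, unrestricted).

usage: f ×1, g ×1, r ×1, h (λ-bound) ×1, q (λ-bound) ×1, p (λ-bound) ×1
uses in reading order: q, h, p, g, r, f
typing: the term checks, with type Bool -> Str
ordered: ✗, needs exchange: uses follow q, h, p, g, r, f
linear: ✓, f, g, r, h, q, p: one use apiece
affine: ✓, none of f, g, r, h, q, p used more than once
relevant: ✓, f, g, r, h, q, p: all used, weakening unneeded
unrestricted: ✓, well-typed at Bool -> Str; no restrictions here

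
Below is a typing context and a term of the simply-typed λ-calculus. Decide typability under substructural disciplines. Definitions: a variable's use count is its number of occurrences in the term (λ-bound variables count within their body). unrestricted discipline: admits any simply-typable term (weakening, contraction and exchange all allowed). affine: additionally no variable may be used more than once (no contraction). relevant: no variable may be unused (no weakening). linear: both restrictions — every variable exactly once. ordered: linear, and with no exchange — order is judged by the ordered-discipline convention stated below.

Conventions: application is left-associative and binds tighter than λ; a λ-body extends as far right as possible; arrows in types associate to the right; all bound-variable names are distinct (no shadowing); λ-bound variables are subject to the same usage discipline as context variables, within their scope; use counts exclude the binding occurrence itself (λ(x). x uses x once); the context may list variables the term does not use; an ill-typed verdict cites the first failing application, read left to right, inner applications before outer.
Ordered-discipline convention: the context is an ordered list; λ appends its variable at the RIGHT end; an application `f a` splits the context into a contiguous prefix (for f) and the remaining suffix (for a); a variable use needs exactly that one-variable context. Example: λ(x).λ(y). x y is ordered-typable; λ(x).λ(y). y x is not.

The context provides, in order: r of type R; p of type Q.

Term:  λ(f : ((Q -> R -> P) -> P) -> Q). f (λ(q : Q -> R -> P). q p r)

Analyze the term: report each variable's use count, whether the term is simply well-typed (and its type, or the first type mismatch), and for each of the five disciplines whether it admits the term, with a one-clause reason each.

counts: r=1, p=1, f (λ-bound)=1, q (λ-bound)=1
uses in reading order: f, q, p, r
typing: the term checks, with type (((Q -> R -> P) -> P) -> Q) -> Q
ordered: ✗, needs exchange: uses follow f, q, p, r
linear: ✓, r, p, f, q: one use apiece
affine: ✓, at most one use each (r, p, f, q)
relevant: ✓, every one of r, p, f, q appears
unrestricted: ✓, simply typable at (((Q -> R -> P) -> P) -> Q) -> Q; W, C, E all held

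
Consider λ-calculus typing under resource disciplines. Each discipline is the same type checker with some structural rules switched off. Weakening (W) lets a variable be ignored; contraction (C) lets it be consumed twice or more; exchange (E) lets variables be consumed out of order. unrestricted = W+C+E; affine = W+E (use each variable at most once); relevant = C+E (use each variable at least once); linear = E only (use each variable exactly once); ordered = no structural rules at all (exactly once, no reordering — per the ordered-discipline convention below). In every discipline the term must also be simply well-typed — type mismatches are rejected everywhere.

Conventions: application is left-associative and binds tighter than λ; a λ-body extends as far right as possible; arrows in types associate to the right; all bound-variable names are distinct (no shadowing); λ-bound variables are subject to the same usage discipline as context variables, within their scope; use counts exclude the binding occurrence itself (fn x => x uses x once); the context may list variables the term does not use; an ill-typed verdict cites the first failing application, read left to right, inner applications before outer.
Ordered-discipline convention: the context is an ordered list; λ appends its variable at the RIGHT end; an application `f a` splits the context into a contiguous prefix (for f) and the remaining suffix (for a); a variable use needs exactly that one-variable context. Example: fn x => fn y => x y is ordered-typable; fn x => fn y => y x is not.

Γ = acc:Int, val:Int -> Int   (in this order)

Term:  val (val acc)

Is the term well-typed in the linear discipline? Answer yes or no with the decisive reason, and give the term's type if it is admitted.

no — repeated use of val ×2
use counts: acc=1, val=2
use order (left to right): val, val, acc
typing: well-typed at Int
per-discipline verdicts: ordered ✗ | linear ✗ | affine ✗ | relevant ✓ | unrestricted ✓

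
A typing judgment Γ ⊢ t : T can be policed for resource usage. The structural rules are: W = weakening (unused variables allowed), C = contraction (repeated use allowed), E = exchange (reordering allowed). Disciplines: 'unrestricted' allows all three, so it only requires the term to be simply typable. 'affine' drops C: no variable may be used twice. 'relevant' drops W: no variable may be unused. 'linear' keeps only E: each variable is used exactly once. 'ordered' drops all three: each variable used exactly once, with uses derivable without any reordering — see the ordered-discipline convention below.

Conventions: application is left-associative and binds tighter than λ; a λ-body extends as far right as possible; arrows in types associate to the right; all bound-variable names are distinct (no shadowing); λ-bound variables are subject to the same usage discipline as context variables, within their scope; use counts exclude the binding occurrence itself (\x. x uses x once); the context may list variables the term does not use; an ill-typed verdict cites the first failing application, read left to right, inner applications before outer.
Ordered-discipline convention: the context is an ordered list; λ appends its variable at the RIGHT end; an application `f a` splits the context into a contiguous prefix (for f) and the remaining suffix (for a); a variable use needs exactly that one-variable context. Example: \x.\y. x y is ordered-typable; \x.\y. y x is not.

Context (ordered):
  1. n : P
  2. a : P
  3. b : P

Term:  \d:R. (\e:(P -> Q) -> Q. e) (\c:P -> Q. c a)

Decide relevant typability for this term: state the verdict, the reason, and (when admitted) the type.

no — n, b, d left unused
use counts: n: 0; a: 1; b: 0; d [bound]: 0; e [bound]: 1; c [bound]: 1
use order (left to right): e, c, a
typing: ✓ — R -> (P -> Q) -> Q
per-discipline verdicts: ordered ✗ · linear ✗ · affine ✓ · relevant ✗ · unrestricted ✓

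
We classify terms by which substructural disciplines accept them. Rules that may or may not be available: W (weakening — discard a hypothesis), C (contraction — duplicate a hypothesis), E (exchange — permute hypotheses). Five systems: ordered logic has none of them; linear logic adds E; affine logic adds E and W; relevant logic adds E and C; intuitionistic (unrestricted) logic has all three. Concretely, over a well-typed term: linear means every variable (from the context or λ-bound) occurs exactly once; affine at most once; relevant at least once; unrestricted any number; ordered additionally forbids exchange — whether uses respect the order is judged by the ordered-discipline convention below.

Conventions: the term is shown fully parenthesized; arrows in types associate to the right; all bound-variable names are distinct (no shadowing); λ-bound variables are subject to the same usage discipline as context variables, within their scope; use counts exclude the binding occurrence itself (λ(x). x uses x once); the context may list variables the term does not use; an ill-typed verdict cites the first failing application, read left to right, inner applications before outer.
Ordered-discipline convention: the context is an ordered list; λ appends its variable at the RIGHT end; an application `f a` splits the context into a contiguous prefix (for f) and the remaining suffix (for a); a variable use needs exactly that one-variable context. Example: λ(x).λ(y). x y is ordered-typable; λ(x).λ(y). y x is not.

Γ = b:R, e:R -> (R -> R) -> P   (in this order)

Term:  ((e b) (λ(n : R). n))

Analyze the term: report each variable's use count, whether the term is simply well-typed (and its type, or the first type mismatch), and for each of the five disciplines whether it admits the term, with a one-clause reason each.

usage: b: 1×, e: 1×, n (bound): 1×
left-to-right use order: e, b, n
typing: the term checks, with type P
ordered: ✗, no ordered split (uses run e, b, n)
linear: ✓, exactly-once usage across b, e, n
affine: ✓, at most one use each (b, e, n)
relevant: ✓, b, e, n: all used, weakening unneeded
unrestricted: ✓, type-checks (P) and nothing is barred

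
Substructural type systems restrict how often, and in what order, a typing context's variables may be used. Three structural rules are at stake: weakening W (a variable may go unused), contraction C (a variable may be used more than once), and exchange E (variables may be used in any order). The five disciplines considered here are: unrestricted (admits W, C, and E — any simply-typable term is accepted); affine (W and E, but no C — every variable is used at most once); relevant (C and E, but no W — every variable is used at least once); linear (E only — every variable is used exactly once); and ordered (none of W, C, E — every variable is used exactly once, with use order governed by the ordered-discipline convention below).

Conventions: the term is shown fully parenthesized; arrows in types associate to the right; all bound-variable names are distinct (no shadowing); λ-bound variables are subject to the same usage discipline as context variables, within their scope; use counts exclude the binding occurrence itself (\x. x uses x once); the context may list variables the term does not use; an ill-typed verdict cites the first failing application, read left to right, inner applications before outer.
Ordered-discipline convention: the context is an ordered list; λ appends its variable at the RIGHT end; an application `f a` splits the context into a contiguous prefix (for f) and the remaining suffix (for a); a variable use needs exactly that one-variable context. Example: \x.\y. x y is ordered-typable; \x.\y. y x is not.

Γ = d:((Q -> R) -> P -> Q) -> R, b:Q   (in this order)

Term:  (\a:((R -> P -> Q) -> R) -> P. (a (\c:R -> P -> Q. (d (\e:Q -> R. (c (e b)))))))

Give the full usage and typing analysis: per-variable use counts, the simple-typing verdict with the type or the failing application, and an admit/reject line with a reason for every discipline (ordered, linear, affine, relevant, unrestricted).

usage: d ×1, b ×1, a [bound] ×1, c [bound] ×1, e [bound] ×1
use order (left to right): a, d, c, e, b
typing: ✓ — (((R -> P -> Q) -> R) -> P) -> P
ordered ✗ (use order a, d, c, e, b needs exchange)
linear ✓ (single use per variable (d, b, a, c, e))
affine ✓ (no duplicate uses among d, b, a, c, e)
relevant ✓ (every one of d, b, a, c, e appears)
unrestricted ✓ (well-typed at (((R -> P -> Q) -> R) -> P) -> P; no restrictions here)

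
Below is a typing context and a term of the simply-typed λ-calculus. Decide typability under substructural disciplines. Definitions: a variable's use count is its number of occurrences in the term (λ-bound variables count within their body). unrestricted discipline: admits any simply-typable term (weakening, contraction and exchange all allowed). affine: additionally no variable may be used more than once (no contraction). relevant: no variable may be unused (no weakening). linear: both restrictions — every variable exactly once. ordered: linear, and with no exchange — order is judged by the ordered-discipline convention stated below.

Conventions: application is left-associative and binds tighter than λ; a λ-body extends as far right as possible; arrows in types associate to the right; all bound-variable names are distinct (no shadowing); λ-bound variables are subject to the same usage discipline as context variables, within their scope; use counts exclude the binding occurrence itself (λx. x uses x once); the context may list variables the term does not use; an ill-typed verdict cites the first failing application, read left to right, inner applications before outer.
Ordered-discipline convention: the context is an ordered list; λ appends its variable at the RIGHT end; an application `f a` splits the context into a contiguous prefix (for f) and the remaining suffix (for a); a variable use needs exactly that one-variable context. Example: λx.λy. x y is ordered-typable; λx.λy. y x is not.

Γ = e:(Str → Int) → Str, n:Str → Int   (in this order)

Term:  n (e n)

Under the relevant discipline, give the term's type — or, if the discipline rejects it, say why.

term : Int
variable uses: e ×1; n ×2
uses in reading order: n, e, n
typing: ✓ — Int
all disciplines: ordered ✗ · linear ✗ · affine ✗ · relevant ✓ · unrestricted ✓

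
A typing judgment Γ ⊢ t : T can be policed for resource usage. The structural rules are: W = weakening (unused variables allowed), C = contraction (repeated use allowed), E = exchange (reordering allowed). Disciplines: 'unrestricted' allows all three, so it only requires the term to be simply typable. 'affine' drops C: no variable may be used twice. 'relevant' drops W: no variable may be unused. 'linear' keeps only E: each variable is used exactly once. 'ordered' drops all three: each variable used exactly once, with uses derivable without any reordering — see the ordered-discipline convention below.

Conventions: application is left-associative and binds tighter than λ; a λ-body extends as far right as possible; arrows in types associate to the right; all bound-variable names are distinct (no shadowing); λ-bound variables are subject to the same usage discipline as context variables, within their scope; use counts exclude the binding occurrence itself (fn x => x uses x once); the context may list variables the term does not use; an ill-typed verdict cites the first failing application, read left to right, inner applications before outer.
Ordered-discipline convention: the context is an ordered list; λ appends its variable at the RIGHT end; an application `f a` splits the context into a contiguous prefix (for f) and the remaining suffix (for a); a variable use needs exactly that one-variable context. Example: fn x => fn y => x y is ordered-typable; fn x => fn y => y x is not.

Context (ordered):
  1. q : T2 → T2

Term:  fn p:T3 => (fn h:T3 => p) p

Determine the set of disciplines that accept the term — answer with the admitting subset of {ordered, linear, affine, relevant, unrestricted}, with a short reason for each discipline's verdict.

admitted by: unrestricted
use counts: q: 0×; p (bound): 2×; h (bound): 0×
use order (left to right): p, p
typing: well-typed — term : T3 → T3
ordered: ✗ — p ×2 used more than once (contraction); needs weakening: q, h unused
linear: ✗ — p ×2 used more than once (contraction); needs weakening: q, h unused
affine: ✗ — p ×2 used more than once (contraction)
relevant: ✗ — needs weakening: q, h unused
unrestricted: ✓ — typability at T3 → T3 is all that's needed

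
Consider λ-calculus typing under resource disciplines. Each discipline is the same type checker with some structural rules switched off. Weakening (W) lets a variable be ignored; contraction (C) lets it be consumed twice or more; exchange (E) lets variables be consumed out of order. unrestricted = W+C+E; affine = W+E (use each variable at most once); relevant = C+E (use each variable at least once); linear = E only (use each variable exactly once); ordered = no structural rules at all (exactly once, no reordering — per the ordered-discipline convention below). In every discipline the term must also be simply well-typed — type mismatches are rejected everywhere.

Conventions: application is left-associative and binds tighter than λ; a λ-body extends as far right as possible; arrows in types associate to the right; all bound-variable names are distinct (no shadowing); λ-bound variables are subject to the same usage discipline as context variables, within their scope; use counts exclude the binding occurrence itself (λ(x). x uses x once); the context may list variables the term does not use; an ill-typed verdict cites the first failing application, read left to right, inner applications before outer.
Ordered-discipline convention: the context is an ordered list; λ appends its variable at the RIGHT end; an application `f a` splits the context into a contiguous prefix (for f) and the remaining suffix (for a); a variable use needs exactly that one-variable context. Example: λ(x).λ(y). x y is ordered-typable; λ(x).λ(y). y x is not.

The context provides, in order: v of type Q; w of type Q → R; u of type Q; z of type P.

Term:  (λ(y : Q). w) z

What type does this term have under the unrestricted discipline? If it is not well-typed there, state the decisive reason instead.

not well-typed under unrestricted — fails simple typing
usage: v ×0, w ×1, u ×0, z ×1, y (bound) ×0
use order (left to right): w, z
typing: ill-typed: an application expects Q but receives P
summary: ordered ✗; linear ✗; affine ✗; relevant ✗; unrestricted ✗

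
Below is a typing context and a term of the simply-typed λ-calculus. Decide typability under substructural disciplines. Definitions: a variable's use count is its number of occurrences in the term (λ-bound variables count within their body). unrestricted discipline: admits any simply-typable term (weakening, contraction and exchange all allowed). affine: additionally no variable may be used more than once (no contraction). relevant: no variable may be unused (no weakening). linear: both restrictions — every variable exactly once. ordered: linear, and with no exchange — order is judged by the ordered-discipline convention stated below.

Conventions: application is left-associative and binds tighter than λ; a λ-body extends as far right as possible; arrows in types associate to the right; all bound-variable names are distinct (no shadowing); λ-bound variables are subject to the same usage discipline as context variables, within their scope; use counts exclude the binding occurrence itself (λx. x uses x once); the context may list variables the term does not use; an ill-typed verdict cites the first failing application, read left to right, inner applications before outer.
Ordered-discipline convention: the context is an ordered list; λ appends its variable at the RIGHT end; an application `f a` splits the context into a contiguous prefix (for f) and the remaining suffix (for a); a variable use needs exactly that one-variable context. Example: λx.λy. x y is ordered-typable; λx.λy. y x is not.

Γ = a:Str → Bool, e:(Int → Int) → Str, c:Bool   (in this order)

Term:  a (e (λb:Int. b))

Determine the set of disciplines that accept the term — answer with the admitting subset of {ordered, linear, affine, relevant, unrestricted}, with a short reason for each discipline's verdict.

admitted by: affine, unrestricted
use counts: a: 1, e: 1, c: 0, b (bound): 1
left-to-right use order: a, e, b
typing: well-typed at Bool
ordered: ✗ — c never used (weakening)
linear: ✗ — c never used (weakening)
affine: ✓ — none of a, e, c, b used more than once
relevant: ✗ — c never used (weakening)
unrestricted: ✓ — type-checks (Bool) and nothing is barred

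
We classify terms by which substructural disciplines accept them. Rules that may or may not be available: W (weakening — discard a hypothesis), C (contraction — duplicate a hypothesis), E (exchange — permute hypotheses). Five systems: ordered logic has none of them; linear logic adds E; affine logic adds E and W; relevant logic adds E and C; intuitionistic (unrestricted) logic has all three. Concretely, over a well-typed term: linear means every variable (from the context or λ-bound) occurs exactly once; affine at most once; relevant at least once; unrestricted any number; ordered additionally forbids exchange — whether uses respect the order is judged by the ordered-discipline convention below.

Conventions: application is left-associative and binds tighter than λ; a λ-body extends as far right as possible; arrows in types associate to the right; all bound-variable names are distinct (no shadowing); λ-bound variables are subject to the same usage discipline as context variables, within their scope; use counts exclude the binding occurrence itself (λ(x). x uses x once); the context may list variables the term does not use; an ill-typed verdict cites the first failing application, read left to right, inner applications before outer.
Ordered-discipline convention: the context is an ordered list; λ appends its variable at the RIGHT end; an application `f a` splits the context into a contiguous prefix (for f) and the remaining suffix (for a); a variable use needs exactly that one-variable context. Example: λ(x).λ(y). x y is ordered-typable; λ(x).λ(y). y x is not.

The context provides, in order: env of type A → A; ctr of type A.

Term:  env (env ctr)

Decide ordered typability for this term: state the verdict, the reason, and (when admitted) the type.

no — repeated use of env ×2
counts: env: 2, ctr: 1
use order (left to right): env, env, ctr
typing: well-typed — term : A
summary: ordered ✗ · linear ✗ · affine ✗ · relevant ✓ · unrestricted ✓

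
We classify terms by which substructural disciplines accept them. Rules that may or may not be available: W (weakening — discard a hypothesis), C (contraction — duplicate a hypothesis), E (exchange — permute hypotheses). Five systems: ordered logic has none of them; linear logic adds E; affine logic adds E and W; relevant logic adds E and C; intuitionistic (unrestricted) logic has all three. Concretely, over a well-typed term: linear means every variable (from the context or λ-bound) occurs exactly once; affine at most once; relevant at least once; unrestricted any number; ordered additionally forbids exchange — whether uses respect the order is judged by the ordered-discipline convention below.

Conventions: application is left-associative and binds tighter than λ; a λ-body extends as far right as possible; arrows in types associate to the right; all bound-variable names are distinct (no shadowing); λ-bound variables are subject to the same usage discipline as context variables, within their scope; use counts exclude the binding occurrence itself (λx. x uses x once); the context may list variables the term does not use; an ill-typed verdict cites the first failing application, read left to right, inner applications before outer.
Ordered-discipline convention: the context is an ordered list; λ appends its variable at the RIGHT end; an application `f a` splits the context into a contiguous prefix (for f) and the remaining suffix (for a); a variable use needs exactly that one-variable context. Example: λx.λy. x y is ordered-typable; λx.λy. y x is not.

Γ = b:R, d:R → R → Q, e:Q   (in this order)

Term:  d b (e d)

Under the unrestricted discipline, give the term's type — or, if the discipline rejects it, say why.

not well-typed under unrestricted — fails simple typing
counts: b: 1, d: 2, e: 1
left-to-right use order: d, b, e, d
typing: ill-typed: can't apply a value of type Q
all disciplines: ordered ✗ | linear ✗ | affine ✗ | relevant ✗ | unrestricted ✗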